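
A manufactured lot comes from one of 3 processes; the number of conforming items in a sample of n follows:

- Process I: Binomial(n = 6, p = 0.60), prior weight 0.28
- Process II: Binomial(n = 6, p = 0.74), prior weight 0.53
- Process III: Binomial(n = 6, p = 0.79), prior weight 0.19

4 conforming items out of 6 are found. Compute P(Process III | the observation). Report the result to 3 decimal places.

0.165

By Bayes' theorem, P(k | x) = π_k f_k(x) / Σ_j π_j f_j(x).
Evaluate each component's likelihood at the observed value:
  L_I = C(6,4)·0.60^4·0.40^2 = 15·0.1296·0.16 = 0.31104
  L_II = C(6,4)·0.74^4·0.26^2 = 15·0.299866·0.0676 = 0.304064
  L_III = C(6,4)·0.79^4·0.21^2 = 15·0.389501·0.0441 = 0.257655
Prior × likelihood for each component:
  π_I·L_I = 0.28 × 0.31104 = 0.0870912
  π_II·L_II = 0.53 × 0.304064 = 0.161154
  π_III·L_III = 0.19 × 0.257655 = 0.0489544
Sum: 0.0870912 + 0.161154 + 0.0489544 = 0.297199
So the posterior for Process III is 0.0489544 / 0.297199 ≈ 0.165.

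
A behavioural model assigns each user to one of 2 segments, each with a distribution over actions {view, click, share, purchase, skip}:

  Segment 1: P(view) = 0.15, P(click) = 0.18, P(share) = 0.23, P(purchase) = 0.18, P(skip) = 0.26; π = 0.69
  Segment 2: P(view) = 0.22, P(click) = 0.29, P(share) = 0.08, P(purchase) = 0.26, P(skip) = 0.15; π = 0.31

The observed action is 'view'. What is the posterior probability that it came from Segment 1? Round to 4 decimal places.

Posterior ∝ prior × likelihood, so P(k | x) ∝ P(Z=k) f_k(x); normalise over all components.
Evaluate each component's likelihood at the observed value:
  L_1 = 0.15
  L_2 = 0.22
Multiply by the mixture weights:
  P(Z=1)·L_1 = 0.69 × 0.15 = 0.1035
  P(Z=2)·L_2 = 0.31 × 0.22 = 0.0682
Marginal: 0.1035 + 0.0682 = 0.1717
So the posterior for Segment 1 is 0.1035 / 0.1717 ≈ 0.6028.

0.6028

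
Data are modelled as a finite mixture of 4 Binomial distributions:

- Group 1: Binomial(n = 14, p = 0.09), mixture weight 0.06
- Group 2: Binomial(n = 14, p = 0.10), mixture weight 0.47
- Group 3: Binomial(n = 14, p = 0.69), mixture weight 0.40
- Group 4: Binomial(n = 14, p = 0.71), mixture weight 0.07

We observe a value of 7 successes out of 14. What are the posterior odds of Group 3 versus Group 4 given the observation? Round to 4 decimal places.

Posterior odds = (w_i f_i(x)) / (w_j f_j(x)); the normalising sum cancels.
Evaluate each component's likelihood at the observed value:
  p_1 = C(14,7)·0.09^7·0.91^7 = 3432·4.78297e-08·0.516761 = 8.48271e-05
  p_2 = C(14,7)·0.10^7·0.90^7 = 3432·1e-07·0.478297 = 0.000164151
  p_3 = C(14,7)·0.69^7·0.31^7 = 3432·0.0744635·0.000275126 = 0.0703109
  p_4 = C(14,7)·0.71^7·0.29^7 = 3432·0.0909512·0.000172499 = 0.0538445
0.0281244 / 0.00376912 ≈ 7.4618

7.4618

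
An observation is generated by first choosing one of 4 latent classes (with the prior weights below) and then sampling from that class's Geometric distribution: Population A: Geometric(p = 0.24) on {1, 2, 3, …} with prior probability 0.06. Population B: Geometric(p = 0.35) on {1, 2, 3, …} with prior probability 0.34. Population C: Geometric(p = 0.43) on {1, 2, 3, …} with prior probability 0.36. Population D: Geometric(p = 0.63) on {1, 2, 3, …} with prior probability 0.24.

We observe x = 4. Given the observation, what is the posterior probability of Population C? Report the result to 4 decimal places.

0.3806

The responsibility of component k is P(Z=k) f_k(x) divided by Σ_j P(Z=j) f_j(x).
Component likelihoods at x = 4:
  L_A = 0.24·(1−0.24)^3 = 0.24·0.438976 = 0.105354
  L_B = 0.35·(1−0.35)^3 = 0.35·0.274625 = 0.0961188
  L_C = 0.43·(1−0.43)^3 = 0.43·0.185193 = 0.079633
  L_D = 0.63·(1−0.63)^3 = 0.63·0.050653 = 0.0319114
Prior × likelihood for each component:
  P(Z=A)·L_A = 0.06 × 0.105354 = 0.00632125
  P(Z=B)·L_B = 0.34 × 0.0961188 = 0.0326804
  P(Z=C)·L_C = 0.36 × 0.079633 = 0.0286679
  P(Z=D)·L_D = 0.24 × 0.0319114 = 0.00765873
Sum: 0.00632125 + 0.0326804 + 0.0286679 + 0.00765873 = 0.0753282
So the posterior for Population C is 0.0286679 / 0.0753282 ≈ 0.3806.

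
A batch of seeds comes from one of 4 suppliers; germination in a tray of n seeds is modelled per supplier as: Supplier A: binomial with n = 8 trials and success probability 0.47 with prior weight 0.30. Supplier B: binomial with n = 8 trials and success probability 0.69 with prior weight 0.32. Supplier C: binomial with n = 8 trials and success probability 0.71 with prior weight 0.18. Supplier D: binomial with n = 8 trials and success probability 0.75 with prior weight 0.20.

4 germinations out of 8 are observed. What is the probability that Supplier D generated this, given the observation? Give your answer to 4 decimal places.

Posterior ∝ prior × likelihood, so P(k | x) ∝ w_k f_k(x); normalise over all components.
Evaluate each component's likelihood at the observed value:
  f_A = C(8,4)·0.47^4·0.53^4 = 70·0.0487968·0.0789048 = 0.269521
  f_B = C(8,4)·0.69^4·0.31^4 = 70·0.226671·0.00923521 = 0.146535
  f_C = C(8,4)·0.71^4·0.29^4 = 70·0.254117·0.00707281 = 0.125812
  f_D = C(8,4)·0.75^4·0.25^4 = 70·0.316406·0.00390625 = 0.0865173
Multiply by the mixture weights:
  w_A·f_A = 0.30 × 0.269521 = 0.0808564
  w_B·f_B = 0.32 × 0.146535 = 0.0468912
  w_C·f_C = 0.18 × 0.125812 = 0.0226462
  w_D·f_D = 0.20 × 0.0865173 = 0.0173035
Normaliser: 0.0808564 + 0.0468912 + 0.0226462 + 0.0173035 = 0.167697
So the posterior for Supplier D is 0.0173035 / 0.167697 ≈ 0.1032.

0.1032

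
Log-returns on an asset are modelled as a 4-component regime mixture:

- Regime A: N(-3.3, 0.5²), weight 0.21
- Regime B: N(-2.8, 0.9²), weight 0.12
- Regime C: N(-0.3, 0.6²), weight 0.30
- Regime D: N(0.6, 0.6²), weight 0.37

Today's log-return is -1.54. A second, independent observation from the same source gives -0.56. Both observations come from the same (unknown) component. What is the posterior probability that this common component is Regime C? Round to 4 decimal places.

Posterior ∝ prior × likelihood, so P(k | x) ∝ π_k f_k(x); normalise over all components.
Since both observations come from the same component, the likelihood for component k is f_k(x₁)·f_k(x₂).
  L_A = [0.00162704] × [2.40393e-07] = 3.91129e-10
  L_B = [0.166364] × [0.0200232] = 0.00333114
  L_C = [0.0785776] × [0.605318] = 0.0475644
  L_D = [0.00114922] × [0.102591] = 0.0001179
Prior × likelihood for each component:
  π_A·L_A = 0.21 × 3.91129e-10 = 8.21372e-11
  π_B·L_B = 0.12 × 0.00333114 = 0.000399737
  π_C·L_C = 0.30 × 0.0475644 = 0.0142693
  π_D·L_D = 0.37 × 0.0001179 = 4.36232e-05
Sum: 8.21372e-11 + 0.000399737 + 0.0142693 + 4.36232e-05 = 0.0147127
P(Regime C | data) = 0.0142693 / 0.0147127 ≈ 0.9699

0.9699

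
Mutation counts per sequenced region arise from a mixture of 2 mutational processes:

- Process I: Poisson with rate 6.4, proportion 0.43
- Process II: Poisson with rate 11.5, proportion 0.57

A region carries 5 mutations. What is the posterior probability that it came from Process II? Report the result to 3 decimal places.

Posterior ∝ prior × likelihood, so P(k | x) ∝ π_k f_k(x); normalise over all components.
Poisson probabilities:
  L_I = 0.148674
  L_II = 0.0169794
Unnormalised posteriors:
  π_I·L_I = 0.43 × 0.148674 = 0.0639297
  π_II·L_II = 0.57 × 0.0169794 = 0.00967824
Marginal: 0.0639297 + 0.00967824 = 0.0736079
Responsibility of Process II: 0.00967824 / 0.0736079 ≈ 0.131

0.131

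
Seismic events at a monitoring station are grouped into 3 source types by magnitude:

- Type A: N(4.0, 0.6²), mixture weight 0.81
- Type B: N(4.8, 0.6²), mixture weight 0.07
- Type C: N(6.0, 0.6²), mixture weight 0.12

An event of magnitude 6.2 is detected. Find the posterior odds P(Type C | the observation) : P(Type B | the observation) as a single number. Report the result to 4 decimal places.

Posterior odds = (P(Z=i) f_i(x)) / (P(Z=j) f_j(x)); the normalising sum cancels.
Evaluate each component's likelihood at the observed value:
  f_A = 0.000800451
  f_B = 0.0437031
  f_C = 0.628972
Posterior odds = (P(Z=C)·f_C) / (P(Z=B)·f_B) = (0.12·0.628972) / (0.07·0.0437031) = 0.0754766 / 0.00305922 ≈ 24.6719

24.6719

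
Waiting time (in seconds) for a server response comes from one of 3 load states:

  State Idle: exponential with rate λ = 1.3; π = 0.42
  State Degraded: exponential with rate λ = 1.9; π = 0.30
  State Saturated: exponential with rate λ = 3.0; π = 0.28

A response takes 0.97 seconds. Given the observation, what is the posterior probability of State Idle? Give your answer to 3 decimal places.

0.532

Apply Bayes' rule: the posterior for each component is proportional to its prior times its likelihood at x.
Component likelihoods at x = 0.97 seconds:
  p_Idle = 1.3·e^(−1.3·0.97) = 1.3·e^(−1.2610) = 0.368382
  p_Degraded = 1.9·e^(−1.9·0.97) = 1.9·e^(−1.8430) = 0.300849
  p_Saturated = 3.0·e^(−3.0·0.97) = 3.0·e^(−2.9100) = 0.163427
Multiply by the mixture weights:
  π_Idle·p_Idle = 0.42 × 0.368382 = 0.15472
  π_Degraded·p_Degraded = 0.30 × 0.300849 = 0.0902548
  π_Saturated·p_Saturated = 0.28 × 0.163427 = 0.0457596
Marginal: 0.15472 + 0.0902548 + 0.0457596 = 0.290735
So the posterior for State Idle is 0.15472 / 0.290735 ≈ 0.532.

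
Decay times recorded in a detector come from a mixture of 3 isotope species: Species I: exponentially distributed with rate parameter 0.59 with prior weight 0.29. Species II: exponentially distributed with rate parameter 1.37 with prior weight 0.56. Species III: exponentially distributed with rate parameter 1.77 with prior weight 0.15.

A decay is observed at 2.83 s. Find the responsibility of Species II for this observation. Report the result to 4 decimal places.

Posterior ∝ prior × likelihood, so P(k | x) ∝ w_k f_k(x); normalise over all components.
Exponential densities:
  p_I = 0.59·e^(−0.59·2.83) = 0.59·e^(−1.6697) = 0.111099
  p_II = 1.37·e^(−1.37·2.83) = 1.37·e^(−3.8771) = 0.0283738
  p_III = 1.77·e^(−1.77·2.83) = 1.77·e^(−5.0091) = 0.0118181
Prior × likelihood for each component:
  w_I·p_I = 0.29 × 0.111099 = 0.0322187
  w_II·p_II = 0.56 × 0.0283738 = 0.0158893
  w_III·p_III = 0.15 × 0.0118181 = 0.00177272
Marginal: 0.0322187 + 0.0158893 + 0.00177272 = 0.0498808
P(Species II | data) = 0.0158893 / 0.0498808 ≈ 0.3185

0.3185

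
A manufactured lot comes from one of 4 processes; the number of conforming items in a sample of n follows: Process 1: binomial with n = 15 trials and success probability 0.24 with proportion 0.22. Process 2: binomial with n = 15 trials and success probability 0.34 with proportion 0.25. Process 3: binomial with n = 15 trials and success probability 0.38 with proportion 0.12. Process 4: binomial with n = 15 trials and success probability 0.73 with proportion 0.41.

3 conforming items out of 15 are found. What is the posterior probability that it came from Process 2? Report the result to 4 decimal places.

The responsibility of component k is π_k f_k(x) divided by Σ_j π_j f_j(x).
Binomial probabilities:
  p_1 = C(15,3)·0.24^3·0.76^12 = 455·0.013824·0.0371333 = 0.233565
  p_2 = C(15,3)·0.34^3·0.66^12 = 455·0.039304·0.00683168 = 0.122173
  p_3 = C(15,3)·0.38^3·0.62^12 = 455·0.054872·0.00322627 = 0.0805494
  p_4 = C(15,3)·0.73^3·0.27^12 = 455·0.389017·1.50095e-07 = 2.65672e-05
Unnormalised posteriors:
  π_1·p_1 = 0.22 × 0.233565 = 0.0513844
  π_2·p_2 = 0.25 × 0.122173 = 0.0305433
  π_3·p_3 = 0.12 × 0.0805494 = 0.00966593
  π_4·p_4 = 0.41 × 2.65672e-05 = 1.08925e-05
Denominator: 0.0513844 + 0.0305433 + 0.00966593 + 1.08925e-05 = 0.0916044
So the posterior for Process 2 is 0.0305433 / 0.0916044 ≈ 0.3334.

0.3334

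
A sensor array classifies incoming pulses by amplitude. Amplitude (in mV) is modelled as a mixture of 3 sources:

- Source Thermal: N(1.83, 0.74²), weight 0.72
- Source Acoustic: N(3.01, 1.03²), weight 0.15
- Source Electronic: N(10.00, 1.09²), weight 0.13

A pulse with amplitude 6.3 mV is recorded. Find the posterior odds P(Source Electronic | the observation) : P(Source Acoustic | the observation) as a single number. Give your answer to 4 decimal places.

Since P(k|x) ∝ π_k f_k(x), the posterior odds are π_i f_i(x) / (π_j f_j(x)).
Component likelihoods at x = 6.3 mV:
  p_Thermal = (1/(0.74·√(2π)))·exp(−(6.3−1.83)²/(2·0.74²)) = 0.539111·exp(-18.24407) = 6.43253e-09
  p_Acoustic = (1/(1.03·√(2π)))·exp(−(6.3−3.01)²/(2·1.03²)) = 0.387323·exp(-5.10138) = 0.00235816
  p_Electronic = (1/(1.09·√(2π)))·exp(−(6.3−10.00)²/(2·1.09²)) = 0.366002·exp(-5.76130) = 0.00115182
Odds = (0.13/0.15) × (0.00115182/0.00235816) = 0.866667 × 0.488438 ≈ 0.4233

0.4233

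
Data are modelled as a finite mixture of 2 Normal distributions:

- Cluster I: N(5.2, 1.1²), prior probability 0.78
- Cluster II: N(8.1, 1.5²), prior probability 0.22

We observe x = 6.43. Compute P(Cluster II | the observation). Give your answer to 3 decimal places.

0.172

Apply Bayes' rule: the posterior for each component is proportional to its prior times its likelihood at x.
Component likelihoods at x = 6.43:
  L_I = 0.194094
  L_II = 0.143107
Multiply by the mixture weights:
  P(Z=I)·L_I = 0.78 × 0.194094 = 0.151393
  P(Z=II)·L_II = 0.22 × 0.143107 = 0.0314836
Normaliser: 0.151393 + 0.0314836 = 0.182877
Responsibility of Cluster II: 0.0314836 / 0.182877 ≈ 0.172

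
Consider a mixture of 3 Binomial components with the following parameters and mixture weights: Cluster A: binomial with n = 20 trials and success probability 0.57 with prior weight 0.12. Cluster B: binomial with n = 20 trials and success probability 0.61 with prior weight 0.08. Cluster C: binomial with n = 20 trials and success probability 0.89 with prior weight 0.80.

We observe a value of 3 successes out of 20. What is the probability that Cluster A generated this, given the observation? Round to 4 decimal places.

0.8655

Apply Bayes' rule: the posterior for each component is proportional to its prior times its likelihood at x.
Binomial probabilities:
  f_A = 0.00012402
  f_B = 2.89063e-05
  f_C = 4.0621e-14
Weight by the priors:
  π_A·f_A = 0.12 × 0.00012402 = 1.48824e-05
  π_B·f_B = 0.08 × 2.89063e-05 = 2.3125e-06
  π_C·f_C = 0.80 × 4.0621e-14 = 3.24968e-14
Marginal: 1.48824e-05 + 2.3125e-06 + 3.24968e-14 = 1.7195e-05
P(Cluster A | x) ≈ 0.8655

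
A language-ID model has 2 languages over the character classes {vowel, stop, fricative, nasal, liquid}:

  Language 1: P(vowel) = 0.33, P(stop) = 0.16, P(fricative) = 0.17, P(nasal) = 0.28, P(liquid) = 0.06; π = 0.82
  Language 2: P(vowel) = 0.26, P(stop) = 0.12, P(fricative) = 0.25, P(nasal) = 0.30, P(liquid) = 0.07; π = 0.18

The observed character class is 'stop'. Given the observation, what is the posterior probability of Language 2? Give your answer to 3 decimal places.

0.141

P(component k | x) = P(Z=k)·f_k(x) / marginal(x), where marginal(x) = Σ_j P(Z=j)·f_j(x).
Evaluate each component's likelihood at the observed value:
  f_1 = P(stop | comp) = 0.16
  f_2 = P(stop | comp) = 0.12
Prior × likelihood for each component:
  P(Z=1)·f_1 = 0.82 × 0.16 = 0.1312
  P(Z=2)·f_2 = 0.18 × 0.12 = 0.0216
Normaliser: 0.1312 + 0.0216 = 0.1528
P(Language 2 | 'stop') = 0.0216 / 0.1528 ≈ 0.141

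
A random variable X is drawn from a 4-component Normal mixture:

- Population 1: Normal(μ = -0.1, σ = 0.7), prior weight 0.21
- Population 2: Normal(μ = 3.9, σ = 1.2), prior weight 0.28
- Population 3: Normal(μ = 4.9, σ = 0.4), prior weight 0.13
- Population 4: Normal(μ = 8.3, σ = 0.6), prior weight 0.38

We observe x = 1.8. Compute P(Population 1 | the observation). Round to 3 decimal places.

By Bayes' theorem, P(k | x) = π_k f_k(x) / Σ_j π_j f_j(x).
Component likelihoods at x = 1.8:
  f_1 = (1/(0.7·√(2π)))·exp(−(1.8−-0.1)²/(2·0.7²)) = 0.569918·exp(-3.68367) = 0.0143223
  f_2 = (1/(1.2·√(2π)))·exp(−(1.8−3.9)²/(2·1.2²)) = 0.332452·exp(-1.53125) = 0.0718978
  f_3 = (1/(0.4·√(2π)))·exp(−(1.8−4.9)²/(2·0.4²)) = 0.997356·exp(-30.03125) = 9.04574e-14
  f_4 = (1/(0.6·√(2π)))·exp(−(1.8−8.3)²/(2·0.6²)) = 0.664904·exp(-58.68056) = 2.1783e-26
Unnormalised posteriors:
  π_1·f_1 = 0.21 × 0.0143223 = 0.00300768
  π_2·f_2 = 0.28 × 0.0718978 = 0.0201314
  π_3·f_3 = 0.13 × 9.04574e-14 = 1.17595e-14
  π_4·f_4 = 0.38 × 2.1783e-26 = 8.27753e-27
Sum: 0.00300768 + 0.0201314 + 1.17595e-14 + 8.27753e-27 = 0.0231391
P(Population 1 | 1.8) = 0.00300768 / 0.0231391 ≈ 0.130

0.130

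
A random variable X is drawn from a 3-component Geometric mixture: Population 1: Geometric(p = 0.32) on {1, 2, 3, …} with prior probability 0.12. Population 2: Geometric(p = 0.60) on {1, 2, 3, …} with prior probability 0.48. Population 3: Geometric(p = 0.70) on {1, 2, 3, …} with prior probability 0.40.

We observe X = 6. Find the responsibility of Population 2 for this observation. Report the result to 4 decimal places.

By Bayes' theorem, P(k | x) = P(Z=k) f_k(x) / Σ_j P(Z=j) f_j(x).
Component likelihoods at x = 6:
  p_1 = 0.32·(1−0.32)^5 = 0.32·0.145393 = 0.0465259
  p_2 = 0.60·(1−0.60)^5 = 0.60·0.01024 = 0.006144
  p_3 = 0.70·(1−0.70)^5 = 0.70·0.00243 = 0.001701
Prior × likelihood for each component:
  P(Z=1)·p_1 = 0.12 × 0.0465259 = 0.0055831
  P(Z=2)·p_2 = 0.48 × 0.006144 = 0.00294912
  P(Z=3)·p_3 = 0.40 × 0.001701 = 0.0006804
Sum: 0.0055831 + 0.00294912 + 0.0006804 = 0.00921262
Responsibility of Population 2: 0.00294912 / 0.00921262 ≈ 0.3201

0.3201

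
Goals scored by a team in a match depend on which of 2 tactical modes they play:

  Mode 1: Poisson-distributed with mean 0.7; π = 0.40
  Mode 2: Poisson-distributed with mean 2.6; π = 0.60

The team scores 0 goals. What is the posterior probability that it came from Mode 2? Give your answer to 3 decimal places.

0.183

P(component k | x) = w_k·f_k(x) / marginal(x), where marginal(x) = Σ_j w_j·f_j(x).
Poisson probabilities:
  p_1 = 0.496585
  p_2 = 0.0742736
Prior × likelihood for each component:
  w_1·p_1 = 0.40 × 0.496585 = 0.198634
  w_2·p_2 = 0.60 × 0.0742736 = 0.0445641
Marginal: 0.198634 + 0.0445641 = 0.243198
So the posterior for Mode 2 is 0.0445641 / 0.243198 ≈ 0.183.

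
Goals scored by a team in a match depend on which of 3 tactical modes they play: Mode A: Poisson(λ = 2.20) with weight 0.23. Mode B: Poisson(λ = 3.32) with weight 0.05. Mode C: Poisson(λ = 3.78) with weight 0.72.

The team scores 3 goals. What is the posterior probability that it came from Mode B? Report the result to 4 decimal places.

P(component k | x) = P(Z=k)·f_k(x) / marginal(x), where marginal(x) = Σ_j P(Z=j)·f_j(x).
Evaluate each component's likelihood at the observed value:
  L_A = 0.196639
  L_B = 0.220498
  L_C = 0.205443
Multiply by the mixture weights:
  P(Z=A)·L_A = 0.23 × 0.196639 = 0.0452269
  P(Z=B)·L_B = 0.05 × 0.220498 = 0.0110249
  P(Z=C)·L_C = 0.72 × 0.205443 = 0.147919
Evidence: 0.0452269 + 0.0110249 + 0.147919 = 0.204171
Responsibility of Mode B: 0.0110249 / 0.204171 ≈ 0.0540

0.0540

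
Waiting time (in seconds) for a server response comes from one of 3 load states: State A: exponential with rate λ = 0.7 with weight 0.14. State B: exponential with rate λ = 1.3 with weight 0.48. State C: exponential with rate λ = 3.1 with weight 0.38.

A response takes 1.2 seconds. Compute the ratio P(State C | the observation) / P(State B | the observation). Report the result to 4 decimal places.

0.2177

Posterior odds = (w_i f_i(x)) / (w_j f_j(x)); the normalising sum cancels.
Evaluate each component's likelihood at the observed value:
  L_A = 0.7·e^(−0.7·1.2) = 0.7·e^(−0.8400) = 0.302197
  L_B = 1.3·e^(−1.3·1.2) = 1.3·e^(−1.5600) = 0.273177
  L_C = 3.1·e^(−3.1·1.2) = 3.1·e^(−3.7200) = 0.0751253
Odds = (0.38/0.48) × (0.0751253/0.273177) = 0.791667 × 0.275006 ≈ 0.2177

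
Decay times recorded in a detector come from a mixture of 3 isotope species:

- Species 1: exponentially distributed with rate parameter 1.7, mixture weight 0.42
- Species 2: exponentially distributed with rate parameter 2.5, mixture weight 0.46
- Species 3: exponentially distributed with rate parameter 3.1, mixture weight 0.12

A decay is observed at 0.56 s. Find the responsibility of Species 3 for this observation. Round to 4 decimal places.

0.1049

By Bayes' theorem, P(k | x) = π_k f_k(x) / Σ_j π_j f_j(x).
Component likelihoods at x = 0.56 s:
  p_1 = 0.656146
  p_2 = 0.616492
  p_3 = 0.546294
Prior × likelihood for each component:
  π_1·p_1 = 0.42 × 0.656146 = 0.275581
  π_2·p_2 = 0.46 × 0.616492 = 0.283587
  π_3·p_3 = 0.12 × 0.546294 = 0.0655553
Denominator: 0.275581 + 0.283587 + 0.0655553 = 0.624723
P(Species 3 | the observation) = 0.0655553 / 0.624723 ≈ 0.1049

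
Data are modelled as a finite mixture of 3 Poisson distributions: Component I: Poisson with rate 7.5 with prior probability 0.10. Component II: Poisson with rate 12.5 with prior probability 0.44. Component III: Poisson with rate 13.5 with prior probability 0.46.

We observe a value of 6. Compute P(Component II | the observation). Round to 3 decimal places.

Apply Bayes' rule: the posterior for each component is proportional to its prior times its likelihood at x.
Poisson probabilities:
  p_I = e^(−7.5)·7.5^6/6! = 0.136718
  p_II = e^(−12.5)·12.5^6/6! = 0.0197445
  p_III = e^(−13.5)·13.5^6/6! = 0.0115264
Prior × likelihood for each component:
  π_I·p_I = 0.10 × 0.136718 = 0.0136718
  π_II·p_II = 0.44 × 0.0197445 = 0.00868759
  π_III·p_III = 0.46 × 0.0115264 = 0.00530216
Evidence: 0.0136718 + 0.00868759 + 0.00530216 = 0.0276616
Responsibility of Component II: 0.00868759 / 0.0276616 ≈ 0.314

0.314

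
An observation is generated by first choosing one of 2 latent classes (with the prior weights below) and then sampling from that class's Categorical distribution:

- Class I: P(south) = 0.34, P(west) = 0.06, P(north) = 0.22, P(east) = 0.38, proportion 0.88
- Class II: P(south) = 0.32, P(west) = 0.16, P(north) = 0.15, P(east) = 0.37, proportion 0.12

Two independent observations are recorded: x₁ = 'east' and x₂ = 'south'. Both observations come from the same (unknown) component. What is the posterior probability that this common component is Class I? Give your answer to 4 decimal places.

0.8889

P(component k | x) = w_k·f_k(x) / marginal(x), where marginal(x) = Σ_j w_j·f_j(x).
Since both observations come from the same component, the likelihood for component k is f_k(x₁)·f_k(x₂).
  f_I = [0.38] × [0.34] = 0.1292
  f_II = [0.37] × [0.32] = 0.1184
Prior × likelihood for each component:
  w_I·f_I = 0.88 × 0.1292 = 0.113696
  w_II·f_II = 0.12 × 0.1184 = 0.014208
Sum: 0.113696 + 0.014208 = 0.127904
P(Class I | x₁,x₂) ≈ 0.8889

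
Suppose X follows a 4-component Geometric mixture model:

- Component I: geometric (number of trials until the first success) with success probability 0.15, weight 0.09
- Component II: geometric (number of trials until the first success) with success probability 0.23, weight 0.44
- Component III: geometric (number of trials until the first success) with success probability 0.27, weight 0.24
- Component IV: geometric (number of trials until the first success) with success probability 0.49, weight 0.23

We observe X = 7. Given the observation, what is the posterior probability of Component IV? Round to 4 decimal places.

The responsibility of component k is π_k f_k(x) divided by Σ_j π_j f_j(x).
Evaluate each component's likelihood at the observed value:
  f_I = 0.0565724
  f_II = 0.0479371
  f_III = 0.0408602
  f_IV = 0.00862218
Unnormalised posteriors:
  π_I·f_I = 0.09 × 0.0565724 = 0.00509152
  π_II·f_II = 0.44 × 0.0479371 = 0.0210923
  π_III·f_III = 0.24 × 0.0408602 = 0.00980646
  π_IV·f_IV = 0.23 × 0.00862218 = 0.0019831
Marginal: 0.00509152 + 0.0210923 + 0.00980646 + 0.0019831 = 0.0379734
Responsibility of Component IV: 0.0019831 / 0.0379734 ≈ 0.0522

0.0522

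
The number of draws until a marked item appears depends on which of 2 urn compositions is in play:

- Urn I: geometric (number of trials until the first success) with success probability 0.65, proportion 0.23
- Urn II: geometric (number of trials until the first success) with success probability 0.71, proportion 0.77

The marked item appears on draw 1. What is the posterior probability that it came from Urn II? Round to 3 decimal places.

0.785

Apply Bayes' rule: the posterior for each component is proportional to its prior times its likelihood at x.
Evaluate each component's likelihood at the observed value:
  L_I = 0.65
  L_II = 0.71
Prior × likelihood for each component:
  π_I·L_I = 0.23 × 0.65 = 0.1495
  π_II·L_II = 0.77 × 0.71 = 0.5467
Denominator: 0.1495 + 0.5467 = 0.6962
P(Urn II | x) = 0.5467 / 0.6962 ≈ 0.785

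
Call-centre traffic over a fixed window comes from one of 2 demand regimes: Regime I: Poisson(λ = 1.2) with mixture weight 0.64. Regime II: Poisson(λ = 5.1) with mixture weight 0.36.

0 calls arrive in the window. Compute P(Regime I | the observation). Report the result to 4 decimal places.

The responsibility of component k is P(Z=k) f_k(x) divided by Σ_j P(Z=j) f_j(x).
Component likelihoods at x = 0 calls:
  L_I = 0.301194
  L_II = 0.00609675
Multiply by the mixture weights:
  P(Z=I)·L_I = 0.64 × 0.301194 = 0.192764
  P(Z=II)·L_II = 0.36 × 0.00609675 = 0.00219483
Normaliser: 0.192764 + 0.00219483 = 0.194959
P(Regime I | 0 calls) = 0.192764 / 0.194959 ≈ 0.9887

0.9887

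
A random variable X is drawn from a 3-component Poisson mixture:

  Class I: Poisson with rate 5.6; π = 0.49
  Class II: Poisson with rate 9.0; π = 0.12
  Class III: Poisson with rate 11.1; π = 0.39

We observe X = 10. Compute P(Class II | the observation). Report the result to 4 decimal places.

0.1885

By Bayes' theorem, P(k | x) = π_k f_k(x) / Σ_j π_j f_j(x).
Poisson probabilities:
  p_I = e^(−5.6)·5.6^10/10! = 0.0309078
  p_II = e^(−9.0)·9.0^10/10! = 0.11858
  p_III = e^(−11.1)·11.1^10/10! = 0.118249
Multiply by the mixture weights:
  π_I·p_I = 0.49 × 0.0309078 = 0.0151448
  π_II·p_II = 0.12 × 0.11858 = 0.0142296
  π_III·p_III = 0.39 × 0.118249 = 0.0461172
Denominator: 0.0151448 + 0.0142296 + 0.0461172 = 0.0754916
P(Class II | data) = 0.0142296 / 0.0754916 ≈ 0.1885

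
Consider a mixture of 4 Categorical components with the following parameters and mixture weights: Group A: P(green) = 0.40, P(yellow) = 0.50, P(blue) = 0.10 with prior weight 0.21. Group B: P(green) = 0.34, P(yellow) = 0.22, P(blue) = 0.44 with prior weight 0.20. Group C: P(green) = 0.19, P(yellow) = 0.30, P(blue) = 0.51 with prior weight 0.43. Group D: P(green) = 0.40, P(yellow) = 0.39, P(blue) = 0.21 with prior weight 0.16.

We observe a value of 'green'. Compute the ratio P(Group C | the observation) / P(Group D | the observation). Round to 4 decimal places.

1.2766

Posterior odds = (P(Z=i) f_i(x)) / (P(Z=j) f_j(x)); the normalising sum cancels.
Evaluate each component's likelihood at the observed value:
  f_A = P(green | comp) = 0.40
  f_B = P(green | comp) = 0.34
  f_C = P(green | comp) = 0.19
  f_D = P(green | comp) = 0.40
0.0817 / 0.064 ≈ 1.2766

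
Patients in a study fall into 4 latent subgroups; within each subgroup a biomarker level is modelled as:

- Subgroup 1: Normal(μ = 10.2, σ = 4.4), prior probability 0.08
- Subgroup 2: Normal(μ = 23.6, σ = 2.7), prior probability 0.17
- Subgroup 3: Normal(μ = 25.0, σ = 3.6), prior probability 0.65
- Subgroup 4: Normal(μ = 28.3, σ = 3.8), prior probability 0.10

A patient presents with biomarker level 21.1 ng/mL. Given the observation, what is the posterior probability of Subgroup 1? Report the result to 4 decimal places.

Apply Bayes' rule: the posterior for each component is proportional to its prior times its likelihood at x.
Normal densities:
  f_1 = (1/(4.4·√(2π)))·exp(−(21.1−10.2)²/(2·4.4²)) = 0.090669·exp(-3.06844) = 0.00421552
  f_2 = (1/(2.7·√(2π)))·exp(−(21.1−23.6)²/(2·2.7²)) = 0.147756·exp(-0.42867) = 0.0962449
  f_3 = (1/(3.6·√(2π)))·exp(−(21.1−25.0)²/(2·3.6²)) = 0.110817·exp(-0.58681) = 0.0616256
  f_4 = (1/(3.8·√(2π)))·exp(−(21.1−28.3)²/(2·3.8²)) = 0.104985·exp(-1.79501) = 0.0174406
Multiply by the mixture weights:
  P(Z=1)·f_1 = 0.08 × 0.00421552 = 0.000337241
  P(Z=2)·f_2 = 0.17 × 0.0962449 = 0.0163616
  P(Z=3)·f_3 = 0.65 × 0.0616256 = 0.0400566
  P(Z=4)·f_4 = 0.10 × 0.0174406 = 0.00174406
Sum: 0.000337241 + 0.0163616 + 0.0400566 + 0.00174406 = 0.0584996
P(Subgroup 1 | the observation) ≈ 0.0058

0.0058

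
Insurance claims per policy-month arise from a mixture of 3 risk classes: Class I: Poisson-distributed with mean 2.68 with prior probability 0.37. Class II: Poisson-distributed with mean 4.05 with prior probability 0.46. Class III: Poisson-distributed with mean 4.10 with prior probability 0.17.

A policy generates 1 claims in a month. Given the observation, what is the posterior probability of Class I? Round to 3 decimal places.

0.607

The responsibility of component k is π_k f_k(x) divided by Σ_j π_j f_j(x).
Component likelihoods at x = 1 claims:
  f_I = 0.183749
  f_II = 0.0705606
  f_III = 0.067948
Weight by the priors:
  π_I·f_I = 0.37 × 0.183749 = 0.0679872
  π_II·f_II = 0.46 × 0.0705606 = 0.0324579
  π_III·f_III = 0.17 × 0.067948 = 0.0115512
Normaliser: 0.0679872 + 0.0324579 + 0.0115512 = 0.111996
So the posterior for Class I is 0.0679872 / 0.111996 ≈ 0.607.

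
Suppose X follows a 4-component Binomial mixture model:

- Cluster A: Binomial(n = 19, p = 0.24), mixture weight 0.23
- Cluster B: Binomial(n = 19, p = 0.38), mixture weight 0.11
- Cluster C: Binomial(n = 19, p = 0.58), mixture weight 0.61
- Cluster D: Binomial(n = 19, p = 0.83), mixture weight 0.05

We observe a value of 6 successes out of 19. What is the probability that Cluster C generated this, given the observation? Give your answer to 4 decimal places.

0.1338

P(component k | x) = π_k·f_k(x) / marginal(x), where marginal(x) = Σ_j π_j·f_j(x).
Binomial probabilities:
  p_A = 0.146328
  p_B = 0.163409
  p_C = 0.0130705
  p_D = 8.7859e-07
Multiply by the mixture weights:
  π_A·p_A = 0.23 × 0.146328 = 0.0336553
  π_B·p_B = 0.11 × 0.163409 = 0.017975
  π_C·p_C = 0.61 × 0.0130705 = 0.00797297
  π_D·p_D = 0.05 × 8.7859e-07 = 4.39295e-08
Normaliser: 0.0336553 + 0.017975 + 0.00797297 + 4.39295e-08 = 0.0596033
Responsibility of Cluster C: 0.00797297 / 0.0596033 ≈ 0.1338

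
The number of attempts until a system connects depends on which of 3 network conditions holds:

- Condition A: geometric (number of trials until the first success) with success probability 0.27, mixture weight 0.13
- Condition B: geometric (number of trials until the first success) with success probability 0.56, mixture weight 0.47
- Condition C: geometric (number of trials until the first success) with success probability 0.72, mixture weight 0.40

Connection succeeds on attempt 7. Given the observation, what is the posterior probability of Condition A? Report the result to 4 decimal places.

0.7217

Apply Bayes' rule: the posterior for each component is proportional to its prior times its likelihood at x.
Geometric probabilities:
  f_A = 0.27·(1−0.27)^6 = 0.27·0.151334 = 0.0408602
  f_B = 0.56·(1−0.56)^6 = 0.56·0.00725631 = 0.00406354
  f_C = 0.72·(1−0.72)^6 = 0.72·0.00048189 = 0.000346961
Weight by the priors:
  w_A·f_A = 0.13 × 0.0408602 = 0.00531183
  w_B·f_B = 0.47 × 0.00406354 = 0.00190986
  w_C·f_C = 0.40 × 0.000346961 = 0.000138784
Normaliser: 0.00531183 + 0.00190986 + 0.000138784 = 0.00736048
P(Condition A | data) = 0.00531183 / 0.00736048 ≈ 0.7217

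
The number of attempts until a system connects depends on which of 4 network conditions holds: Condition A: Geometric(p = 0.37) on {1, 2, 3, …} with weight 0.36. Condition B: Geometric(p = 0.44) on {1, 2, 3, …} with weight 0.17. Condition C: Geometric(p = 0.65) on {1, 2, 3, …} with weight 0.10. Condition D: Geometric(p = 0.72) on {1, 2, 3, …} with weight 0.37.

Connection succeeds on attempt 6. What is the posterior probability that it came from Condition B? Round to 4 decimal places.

Apply Bayes' rule: the posterior for each component is proportional to its prior times its likelihood at x.
Component likelihoods at x = 6:
  f_A = 0.37·(1−0.37)^5 = 0.37·0.0992437 = 0.0367202
  f_B = 0.44·(1−0.44)^5 = 0.44·0.0550732 = 0.0242322
  f_C = 0.65·(1−0.65)^5 = 0.65·0.00525219 = 0.00341392
  f_D = 0.72·(1−0.72)^5 = 0.72·0.00172104 = 0.00123915
Prior × likelihood for each component:
  P(Z=A)·f_A = 0.36 × 0.0367202 = 0.0132193
  P(Z=B)·f_B = 0.17 × 0.0242322 = 0.00411947
  P(Z=C)·f_C = 0.10 × 0.00341392 = 0.000341392
  P(Z=D)·f_D = 0.37 × 0.00123915 = 0.000458484
Denominator: 0.0132193 + 0.00411947 + 0.000341392 + 0.000458484 = 0.0181386
So the posterior for Condition B is 0.00411947 / 0.0181386 ≈ 0.2271.

0.2271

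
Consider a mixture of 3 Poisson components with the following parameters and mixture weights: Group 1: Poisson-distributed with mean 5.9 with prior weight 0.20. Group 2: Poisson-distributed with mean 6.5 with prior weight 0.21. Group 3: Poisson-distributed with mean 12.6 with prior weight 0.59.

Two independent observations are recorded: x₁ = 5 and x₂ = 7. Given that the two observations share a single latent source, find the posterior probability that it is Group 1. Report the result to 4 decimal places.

By Bayes' theorem, P(k | x) = π_k f_k(x) / Σ_j π_j f_j(x).
Since both observations come from the same component, the likelihood for component k is f_k(x₁)·f_k(x₂).
  f_1 = [0.163208] × [0.135268] = 0.0220769
  f_2 = [0.145369] × [0.146234] = 0.0212579
  f_3 = [0.00892403] × [0.0337328] = 0.000301033
Prior × likelihood for each component:
  π_1·f_1 = 0.20 × 0.0220769 = 0.00441537
  π_2·f_2 = 0.21 × 0.0212579 = 0.00446416
  π_3·f_3 = 0.59 × 0.000301033 = 0.000177609
Marginal: 0.00441537 + 0.00446416 + 0.000177609 = 0.00905714
So the posterior for Group 1 is 0.00441537 / 0.00905714 ≈ 0.4875.

0.4875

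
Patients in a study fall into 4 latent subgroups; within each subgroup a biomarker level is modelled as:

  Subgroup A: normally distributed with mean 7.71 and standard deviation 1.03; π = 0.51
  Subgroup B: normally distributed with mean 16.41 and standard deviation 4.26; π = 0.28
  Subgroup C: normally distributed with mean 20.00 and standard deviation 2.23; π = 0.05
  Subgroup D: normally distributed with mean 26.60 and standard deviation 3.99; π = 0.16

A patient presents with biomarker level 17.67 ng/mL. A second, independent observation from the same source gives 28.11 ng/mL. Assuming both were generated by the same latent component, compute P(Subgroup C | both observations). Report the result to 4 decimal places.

0.0070

The responsibility of component k is π_k f_k(x) divided by Σ_j π_j f_j(x).
Since both observations come from the same component, the likelihood for component k is f_k(x₁)·f_k(x₂).
  L_A = [(1/(1.03·√(2π)))·exp(−(17.67−7.71)²/(2·1.03²)) = 0.387323·exp(-46.75351) = 1.91991e-21] × [2.55605e-86] = 4.90739e-107
  L_B = [(1/(4.26·√(2π)))·exp(−(17.67−16.41)²/(2·4.26²)) = 0.093648·exp(-0.04374) = 0.0896404] × [0.0021554] = 0.000193211
  L_C = [(1/(2.23·√(2π)))·exp(−(17.67−20.00)²/(2·2.23²)) = 0.178898·exp(-0.54585) = 0.103644] × [0.000240211] = 2.48965e-05
  L_D = [(1/(3.99·√(2π)))·exp(−(17.67−26.60)²/(2·3.99²)) = 0.099986·exp(-2.50454) = 0.00817018] × [0.0930759] = 0.000760446
Multiply by the mixture weights:
  π_A·L_A = 0.51 × 4.90739e-107 = 2.50277e-107
  π_B·L_B = 0.28 × 0.000193211 = 5.4099e-05
  π_C·L_C = 0.05 × 2.48965e-05 = 1.24483e-06
  π_D·L_D = 0.16 × 0.000760446 = 0.000121671
Marginal: 2.50277e-107 + 5.4099e-05 + 1.24483e-06 + 0.000121671 = 0.000177015
P(Subgroup C | x) ≈ 0.0070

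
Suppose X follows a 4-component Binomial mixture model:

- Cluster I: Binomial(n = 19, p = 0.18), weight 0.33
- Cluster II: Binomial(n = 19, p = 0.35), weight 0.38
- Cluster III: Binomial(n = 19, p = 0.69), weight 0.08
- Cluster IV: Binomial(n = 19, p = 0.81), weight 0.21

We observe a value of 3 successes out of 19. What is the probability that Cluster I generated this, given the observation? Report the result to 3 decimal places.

P(component k | x) = w_k·f_k(x) / marginal(x), where marginal(x) = Σ_j w_j·f_j(x).
Component likelihoods at x = 3 successes out of 19:
  f_I = 0.236136
  f_II = 0.0421834
  f_III = 2.31557e-06
  f_IV = 1.48538e-09
Prior × likelihood for each component:
  w_I·f_I = 0.33 × 0.236136 = 0.077925
  w_II·f_II = 0.38 × 0.0421834 = 0.0160297
  w_III·f_III = 0.08 × 2.31557e-06 = 1.85246e-07
  w_IV·f_IV = 0.21 × 1.48538e-09 = 3.11929e-10
Evidence: 0.077925 + 0.0160297 + 1.85246e-07 + 3.11929e-10 = 0.0939549
So the posterior for Cluster I is 0.077925 / 0.0939549 ≈ 0.829.

0.829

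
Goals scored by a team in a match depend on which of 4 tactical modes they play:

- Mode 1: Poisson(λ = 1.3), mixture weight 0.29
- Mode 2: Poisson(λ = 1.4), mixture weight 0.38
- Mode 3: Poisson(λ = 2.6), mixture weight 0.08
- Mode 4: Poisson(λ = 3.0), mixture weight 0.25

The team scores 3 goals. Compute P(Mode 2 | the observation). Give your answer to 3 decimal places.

0.295

The responsibility of component k is P(Z=k) f_k(x) divided by Σ_j P(Z=j) f_j(x).
Evaluate each component's likelihood at the observed value:
  f_1 = e^(−1.3)·1.3^3/3! = 0.0997921
  f_2 = e^(−1.4)·1.4^3/3! = 0.112777
  f_3 = e^(−2.6)·2.6^3/3! = 0.217572
  f_4 = e^(−3.0)·3.0^3/3! = 0.224042
Weight by the priors:
  P(Z=1)·f_1 = 0.29 × 0.0997921 = 0.0289397
  P(Z=2)·f_2 = 0.38 × 0.112777 = 0.0428553
  P(Z=3)·f_3 = 0.08 × 0.217572 = 0.0174058
  P(Z=4)·f_4 = 0.25 × 0.224042 = 0.0560105
Marginal: 0.0289397 + 0.0428553 + 0.0174058 + 0.0560105 = 0.145211
P(Mode 2 | data) ≈ 0.295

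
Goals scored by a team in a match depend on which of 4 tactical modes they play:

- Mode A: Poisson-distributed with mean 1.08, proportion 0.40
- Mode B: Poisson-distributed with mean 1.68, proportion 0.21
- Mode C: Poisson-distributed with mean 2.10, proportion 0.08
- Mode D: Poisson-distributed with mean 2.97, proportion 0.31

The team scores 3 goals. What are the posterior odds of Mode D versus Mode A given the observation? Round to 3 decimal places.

Since P(k|x) ∝ π_k f_k(x), the posterior odds are π_i f_i(x) / (π_j f_j(x)).
Poisson probabilities:
  L_A = 0.0712988
  L_B = 0.147286
  L_C = 0.189011
  L_D = 0.224008
Posterior odds = (π_D·L_D) / (π_A·L_A) = (0.31·0.224008) / (0.40·0.0712988) = 0.0694425 / 0.0285195 ≈ 2.435

2.435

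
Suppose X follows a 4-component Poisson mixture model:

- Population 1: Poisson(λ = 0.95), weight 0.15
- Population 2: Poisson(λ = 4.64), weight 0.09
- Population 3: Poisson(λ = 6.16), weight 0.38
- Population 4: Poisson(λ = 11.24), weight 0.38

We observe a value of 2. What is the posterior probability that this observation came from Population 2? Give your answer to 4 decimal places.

Apply Bayes' rule: the posterior for each component is proportional to its prior times its likelihood at x.
Evaluate each component's likelihood at the observed value:
  f_1 = e^(−0.95)·0.95^2/2! = 0.174517
  f_2 = e^(−4.64)·4.64^2/2! = 0.103963
  f_3 = e^(−6.16)·6.16^2/2! = 0.0400754
  f_4 = e^(−11.24)·11.24^2/2! = 0.000829913
Multiply by the mixture weights:
  P(Z=1)·f_1 = 0.15 × 0.174517 = 0.0261775
  P(Z=2)·f_2 = 0.09 × 0.103963 = 0.00935669
  P(Z=3)·f_3 = 0.38 × 0.0400754 = 0.0152286
  P(Z=4)·f_4 = 0.38 × 0.000829913 = 0.000315367
Sum: 0.0261775 + 0.00935669 + 0.0152286 + 0.000315367 = 0.0510782
P(Population 2 | the observation) = 0.00935669 / 0.0510782 ≈ 0.1832

0.1832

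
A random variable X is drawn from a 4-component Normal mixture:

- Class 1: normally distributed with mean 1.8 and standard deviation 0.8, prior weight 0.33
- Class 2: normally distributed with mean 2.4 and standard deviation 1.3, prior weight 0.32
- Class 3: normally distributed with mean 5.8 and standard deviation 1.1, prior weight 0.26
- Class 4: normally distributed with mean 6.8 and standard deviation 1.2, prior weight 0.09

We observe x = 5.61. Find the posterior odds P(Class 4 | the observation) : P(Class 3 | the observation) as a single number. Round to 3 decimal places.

0.197

Only the two components matter; the odds are (π_i f_i(x)) / (π_j f_j(x)).
Normal densities:
  L_1 = (1/(0.8·√(2π)))·exp(−(5.61−1.8)²/(2·0.8²)) = 0.498678·exp(-11.34070) = 5.924e-06
  L_2 = (1/(1.3·√(2π)))·exp(−(5.61−2.4)²/(2·1.3²)) = 0.306879·exp(-3.04855) = 0.0145545
  L_3 = (1/(1.1·√(2π)))·exp(−(5.61−5.8)²/(2·1.1²)) = 0.362675·exp(-0.01492) = 0.357305
  L_4 = (1/(1.2·√(2π)))·exp(−(5.61−6.8)²/(2·1.2²)) = 0.332452·exp(-0.49170) = 0.203323
0.018299 / 0.0928992 ≈ 0.197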